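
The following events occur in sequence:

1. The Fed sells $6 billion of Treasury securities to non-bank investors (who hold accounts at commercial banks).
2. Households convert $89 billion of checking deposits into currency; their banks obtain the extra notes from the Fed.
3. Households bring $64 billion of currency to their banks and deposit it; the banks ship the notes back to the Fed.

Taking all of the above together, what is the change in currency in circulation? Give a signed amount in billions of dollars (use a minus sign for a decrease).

Asset sale (to non-banks) $6 billion: no currency enters or leaves circulation → 0.
Currency withdrawal $89 billion: notes leave the central bank → +$89B.
Currency deposit $64 billion: notes return to the central bank → −$64B.
Net: 0 + 89 − 64 = +$25 billion.

+$25 billion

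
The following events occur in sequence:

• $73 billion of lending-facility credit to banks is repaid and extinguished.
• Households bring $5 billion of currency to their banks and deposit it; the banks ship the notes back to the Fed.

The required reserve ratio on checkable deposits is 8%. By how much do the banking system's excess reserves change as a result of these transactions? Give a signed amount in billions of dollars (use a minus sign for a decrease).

-$68.4 billion

Discount-window repayment $73 billion: reserves −$73B, deposits 0.
Currency deposit $5 billion: reserves +$5B, deposits +$5B.
Totals: Δreserves = −$68B, Δdeposits = +$5B.
Δrequired reserves = 8% × +$5B = +$0.4B.
Δexcess reserves = Δreserves − Δrequired = −$68B − (+$0.4B) = -$68.4 billion.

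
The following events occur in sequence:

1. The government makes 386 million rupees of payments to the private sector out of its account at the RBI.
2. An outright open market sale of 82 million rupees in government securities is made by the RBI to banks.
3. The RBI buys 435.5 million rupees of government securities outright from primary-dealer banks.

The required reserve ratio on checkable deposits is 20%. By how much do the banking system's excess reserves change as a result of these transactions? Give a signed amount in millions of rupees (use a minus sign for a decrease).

+662.3 million

Government spending 386 million rupees: reserves +386M, deposits +386M.
OMO sale (to banks) 82 million rupees: reserves −82M, deposits 0.
OMO purchase (from banks) 435.5 million rupees: reserves +435.5M, deposits 0.
Totals: Δreserves = +739.5M, Δdeposits = +386M.
Δrequired reserves = 20% × +386M = +77.2M.
Δexcess reserves = Δreserves − Δrequired = +739.5M − (+77.2M) = +662.3 million.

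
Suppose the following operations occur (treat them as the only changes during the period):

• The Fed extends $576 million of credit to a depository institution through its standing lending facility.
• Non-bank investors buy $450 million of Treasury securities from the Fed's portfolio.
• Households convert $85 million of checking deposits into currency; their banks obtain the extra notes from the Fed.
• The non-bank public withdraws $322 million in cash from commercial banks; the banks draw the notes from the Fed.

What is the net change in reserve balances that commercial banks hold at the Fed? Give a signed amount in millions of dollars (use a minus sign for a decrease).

Fed balance sheet:
  Assets:      Securities −$450M, Loans to banks +$576M
  Liabilities: Bank reserves −$281M, Currency in circulation +$407M
So the change in reserve balances that commercial banks hold at the Fed is -$281 million.

-$281 million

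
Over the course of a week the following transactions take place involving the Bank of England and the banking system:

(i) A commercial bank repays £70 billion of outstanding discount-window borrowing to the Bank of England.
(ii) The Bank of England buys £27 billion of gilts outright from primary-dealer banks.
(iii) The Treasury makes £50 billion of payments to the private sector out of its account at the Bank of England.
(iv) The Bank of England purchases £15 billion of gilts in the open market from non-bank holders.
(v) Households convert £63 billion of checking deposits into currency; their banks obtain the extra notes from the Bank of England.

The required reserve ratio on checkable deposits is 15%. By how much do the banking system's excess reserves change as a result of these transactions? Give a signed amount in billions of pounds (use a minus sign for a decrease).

Discount-window repayment £70 billion: reserves −£70B, deposits 0.
OMO purchase (from banks) £27 billion: reserves +£27B, deposits 0.
Government spending £50 billion: reserves +£50B, deposits +£50B.
Asset purchase (from non-banks) £15 billion: reserves +£15B, deposits +£15B.
Currency withdrawal £63 billion: reserves −£63B, deposits −£63B.
Totals: Δreserves = −£41B, Δdeposits = +£2B.
Δrequired reserves = 15% × +£2B = +£0.3B.
Δexcess reserves = Δreserves − Δrequired = −£41B − (+£0.3B) = -£41.3 billion.

-£41.3 billion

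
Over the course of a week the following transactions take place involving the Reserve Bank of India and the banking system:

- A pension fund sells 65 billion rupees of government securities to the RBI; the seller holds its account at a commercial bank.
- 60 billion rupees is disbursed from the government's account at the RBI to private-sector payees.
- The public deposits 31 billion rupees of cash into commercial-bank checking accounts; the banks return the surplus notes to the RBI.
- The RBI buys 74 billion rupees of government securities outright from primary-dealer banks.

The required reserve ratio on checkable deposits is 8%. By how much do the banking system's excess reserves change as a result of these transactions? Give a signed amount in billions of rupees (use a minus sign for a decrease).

+217.52 billion

Asset purchase (from non-banks) 65 billion rupees: reserves +65B, deposits +65B.
Government spending 60 billion rupees: reserves +60B, deposits +60B.
Currency deposit 31 billion rupees: reserves +31B, deposits +31B.
OMO purchase (from banks) 74 billion rupees: reserves +74B, deposits 0.
Totals: Δreserves = +230B, Δdeposits = +156B.
Δrequired reserves = 8% × +156B = +12.48B.
Δexcess reserves = Δreserves − Δrequired = +230B − (+12.48B) = +217.52 billion.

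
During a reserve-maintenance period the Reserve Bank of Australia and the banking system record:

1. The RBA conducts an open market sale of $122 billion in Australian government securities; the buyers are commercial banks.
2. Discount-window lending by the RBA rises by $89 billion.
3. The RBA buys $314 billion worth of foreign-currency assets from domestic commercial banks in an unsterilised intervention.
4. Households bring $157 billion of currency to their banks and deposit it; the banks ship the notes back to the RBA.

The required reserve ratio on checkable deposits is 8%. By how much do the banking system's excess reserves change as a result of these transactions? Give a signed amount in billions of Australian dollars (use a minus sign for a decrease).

OMO sale (to banks) $122 billion: reserves −$122B, deposits 0.
Discount-window loan $89 billion: reserves +$89B, deposits 0.
FX purchase $314 billion: reserves +$314B, deposits 0.
Currency deposit $157 billion: reserves +$157B, deposits +$157B.
Totals: Δreserves = +$438B, Δdeposits = +$157B.
Δrequired reserves = 8% × +$157B = +$12.56B.
Δexcess reserves = Δreserves − Δrequired = +$438B − (+$12.56B) = +$425.44 billion.

+$425.44 billion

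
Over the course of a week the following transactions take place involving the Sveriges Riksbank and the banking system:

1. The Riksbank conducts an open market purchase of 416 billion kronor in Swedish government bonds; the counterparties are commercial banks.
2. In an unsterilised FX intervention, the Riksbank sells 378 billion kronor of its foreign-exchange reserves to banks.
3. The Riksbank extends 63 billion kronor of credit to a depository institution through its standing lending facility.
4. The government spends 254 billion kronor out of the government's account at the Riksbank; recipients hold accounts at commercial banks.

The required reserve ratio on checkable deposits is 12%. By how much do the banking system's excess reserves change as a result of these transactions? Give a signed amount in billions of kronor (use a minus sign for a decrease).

OMO purchase (from banks) 416 billion kronor: reserves +416B, deposits 0.
FX sale 378 billion kronor: reserves −378B, deposits 0.
Discount-window loan 63 billion kronor: reserves +63B, deposits 0.
Government spending 254 billion kronor: reserves +254B, deposits +254B.
Totals: Δreserves = +355B, Δdeposits = +254B.
Δrequired reserves = 12% × +254B = +30.48B.
Δexcess reserves = Δreserves − Δrequired = +355B − (+30.48B) = +324.52 billion.

+324.52 billion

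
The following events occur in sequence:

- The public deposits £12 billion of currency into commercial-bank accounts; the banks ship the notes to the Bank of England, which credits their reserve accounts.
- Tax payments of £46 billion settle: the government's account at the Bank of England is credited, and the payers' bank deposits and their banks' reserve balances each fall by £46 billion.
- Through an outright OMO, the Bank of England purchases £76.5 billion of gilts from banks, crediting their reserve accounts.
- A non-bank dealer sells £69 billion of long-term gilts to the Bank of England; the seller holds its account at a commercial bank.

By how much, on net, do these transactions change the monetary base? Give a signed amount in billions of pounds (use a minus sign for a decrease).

Currency deposit £12 billion: just a shift between currency and reserves — both are base money → 0.
Government account inflow £46 billion: reserves shift to a non-base liability → −£46B.
OMO purchase (from banks) £76.5 billion: Bank of England balance sheet expands → +£76.5B.
Asset purchase (from non-banks) £69 billion: Bank of England balance sheet expands → +£69B.
Net: 0 − 46 + 76.5 + 69 = +£99.5 billion.

+£99.5 billion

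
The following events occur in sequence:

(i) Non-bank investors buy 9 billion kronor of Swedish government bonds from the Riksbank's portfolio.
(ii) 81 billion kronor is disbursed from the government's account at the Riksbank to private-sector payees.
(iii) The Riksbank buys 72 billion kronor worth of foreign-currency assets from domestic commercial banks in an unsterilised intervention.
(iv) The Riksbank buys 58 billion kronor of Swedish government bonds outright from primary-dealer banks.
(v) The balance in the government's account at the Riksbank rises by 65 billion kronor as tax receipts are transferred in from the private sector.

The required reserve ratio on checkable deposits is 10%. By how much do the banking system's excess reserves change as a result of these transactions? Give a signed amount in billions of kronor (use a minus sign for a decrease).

+136.3 billion

Asset sale (to non-banks) 9 billion kronor: reserves −9B, deposits −9B.
Government spending 81 billion kronor: reserves +81B, deposits +81B.
FX purchase 72 billion kronor: reserves +72B, deposits 0.
OMO purchase (from banks) 58 billion kronor: reserves +58B, deposits 0.
Government account inflow 65 billion kronor: reserves −65B, deposits −65B.
Totals: Δreserves = +137B, Δdeposits = +7B.
Δrequired reserves = 10% × +7B = +0.7B.
Δexcess reserves = Δreserves − Δrequired = +137B − (+0.7B) = +136.3 billion.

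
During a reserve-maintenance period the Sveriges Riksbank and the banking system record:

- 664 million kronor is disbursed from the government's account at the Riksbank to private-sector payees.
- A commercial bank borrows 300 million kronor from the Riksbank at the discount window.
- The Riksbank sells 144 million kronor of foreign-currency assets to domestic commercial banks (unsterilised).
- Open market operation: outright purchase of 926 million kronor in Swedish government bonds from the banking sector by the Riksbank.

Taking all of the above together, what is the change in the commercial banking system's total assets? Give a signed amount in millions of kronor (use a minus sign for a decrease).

+964 million

Riksbank balance sheet:
  Assets:      Securities +926M, Loans to banks +300M, Foreign assets −144M
  Liabilities: Bank reserves +1746M, Government deposits −664M
Commercial banking system:
  Assets:      Reserves at CB +1746M, Securities −926M, Foreign assets +144M
  Liabilities: Checkable deposits +664M, Borrowings from CB +300M
Change in total bank assets = +964 million.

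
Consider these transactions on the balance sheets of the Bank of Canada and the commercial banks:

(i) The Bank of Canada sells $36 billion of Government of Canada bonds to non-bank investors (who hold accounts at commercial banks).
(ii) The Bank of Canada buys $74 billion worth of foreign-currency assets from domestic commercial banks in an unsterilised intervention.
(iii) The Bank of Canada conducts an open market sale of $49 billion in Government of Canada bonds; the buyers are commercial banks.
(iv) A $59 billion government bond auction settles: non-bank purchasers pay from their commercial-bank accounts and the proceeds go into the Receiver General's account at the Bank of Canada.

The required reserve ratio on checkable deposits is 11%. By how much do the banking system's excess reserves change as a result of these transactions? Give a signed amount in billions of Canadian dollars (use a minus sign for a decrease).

-$59.55 billion

Asset sale (to non-banks) $36 billion: reserves −$36B, deposits −$36B.
FX purchase $74 billion: reserves +$74B, deposits 0.
OMO sale (to banks) $49 billion: reserves −$49B, deposits 0.
Government account inflow $59 billion: reserves −$59B, deposits −$59B.
Totals: Δreserves = −$70B, Δdeposits = −$95B.
Δrequired reserves = 11% × −$95B = −$10.45B.
Δexcess reserves = Δreserves − Δrequired = −$70B − (−$10.45B) = -$59.55 billion.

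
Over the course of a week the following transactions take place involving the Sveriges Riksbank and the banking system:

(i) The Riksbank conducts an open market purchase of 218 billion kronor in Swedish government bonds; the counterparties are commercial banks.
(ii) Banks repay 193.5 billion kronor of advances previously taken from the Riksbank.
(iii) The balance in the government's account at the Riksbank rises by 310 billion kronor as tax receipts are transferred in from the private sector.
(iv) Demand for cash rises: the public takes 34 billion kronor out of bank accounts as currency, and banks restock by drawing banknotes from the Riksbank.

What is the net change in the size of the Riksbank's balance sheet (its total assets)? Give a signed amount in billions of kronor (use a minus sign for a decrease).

+24.5 billion

Riksbank balance sheet:
  Assets:      Securities +218B, Loans to banks −193.5B
  Liabilities: Bank reserves −319.5B, Currency in circulation +34B, Government deposits +310B
Commercial banking system:
  Assets:      Reserves at CB −319.5B, Securities −218B
  Liabilities: Checkable deposits −344B, Borrowings from CB −193.5B
Change in total Riksbank assets = +24.5 billion.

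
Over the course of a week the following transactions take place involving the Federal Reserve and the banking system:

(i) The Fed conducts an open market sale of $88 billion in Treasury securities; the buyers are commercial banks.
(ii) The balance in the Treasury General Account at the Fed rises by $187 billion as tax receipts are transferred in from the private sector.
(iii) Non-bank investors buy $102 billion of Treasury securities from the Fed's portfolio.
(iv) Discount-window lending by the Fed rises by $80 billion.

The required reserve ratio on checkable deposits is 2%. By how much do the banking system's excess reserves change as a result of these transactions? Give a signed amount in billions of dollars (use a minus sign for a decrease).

-$291.22 billion

OMO sale (to banks) $88 billion: reserves −$88B, deposits 0.
Government account inflow $187 billion: reserves −$187B, deposits −$187B.
Asset sale (to non-banks) $102 billion: reserves −$102B, deposits −$102B.
Discount-window loan $80 billion: reserves +$80B, deposits 0.
Totals: Δreserves = −$297B, Δdeposits = −$289B.
Δrequired reserves = 2% × −$289B = −$5.78B.
Δexcess reserves = Δreserves − Δrequired = −$297B − (−$5.78B) = -$291.22 billion.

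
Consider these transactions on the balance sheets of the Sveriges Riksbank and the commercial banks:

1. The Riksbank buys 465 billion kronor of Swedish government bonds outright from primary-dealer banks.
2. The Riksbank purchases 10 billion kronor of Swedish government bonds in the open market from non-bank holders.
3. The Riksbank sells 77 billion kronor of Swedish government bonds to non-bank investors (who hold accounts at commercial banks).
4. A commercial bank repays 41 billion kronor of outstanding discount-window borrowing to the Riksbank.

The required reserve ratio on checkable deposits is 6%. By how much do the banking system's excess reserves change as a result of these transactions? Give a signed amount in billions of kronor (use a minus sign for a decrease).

OMO purchase (from banks) 465 billion kronor: reserves +465B, deposits 0.
Asset purchase (from non-banks) 10 billion kronor: reserves +10B, deposits +10B.
Asset sale (to non-banks) 77 billion kronor: reserves −77B, deposits −77B.
Discount-window repayment 41 billion kronor: reserves −41B, deposits 0.
Totals: Δreserves = +357B, Δdeposits = −67B.
Δrequired reserves = 6% × −67B = −4.02B.
Δexcess reserves = Δreserves − Δrequired = +357B − (−4.02B) = +361.02 billion.

+361.02 billion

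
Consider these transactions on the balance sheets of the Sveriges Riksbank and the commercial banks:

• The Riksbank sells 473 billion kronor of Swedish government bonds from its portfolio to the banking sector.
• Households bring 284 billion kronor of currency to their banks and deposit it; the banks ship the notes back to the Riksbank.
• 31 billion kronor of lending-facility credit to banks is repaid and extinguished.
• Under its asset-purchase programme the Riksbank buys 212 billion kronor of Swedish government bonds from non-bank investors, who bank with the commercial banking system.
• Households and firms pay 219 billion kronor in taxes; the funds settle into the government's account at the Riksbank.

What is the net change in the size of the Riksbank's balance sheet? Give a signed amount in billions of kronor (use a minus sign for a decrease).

-292 billion

Riksbank balance sheet:
  Assets:      Securities −261B, Loans to banks −31B
  Liabilities: Bank reserves −227B, Currency in circulation −284B, Government deposits +219B
Commercial banking system:
  Assets:      Reserves at CB −227B, Securities +473B
  Liabilities: Checkable deposits +277B, Borrowings from CB −31B
Change in total Riksbank assets = -292 billion.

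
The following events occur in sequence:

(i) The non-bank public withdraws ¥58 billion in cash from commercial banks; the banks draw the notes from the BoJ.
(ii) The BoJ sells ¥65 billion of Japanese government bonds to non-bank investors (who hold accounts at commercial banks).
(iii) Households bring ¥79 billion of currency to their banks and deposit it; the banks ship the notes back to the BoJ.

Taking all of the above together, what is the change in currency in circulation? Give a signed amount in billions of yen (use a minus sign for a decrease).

-¥21 billion

Currency withdrawal ¥58 billion: notes leave the central bank → +¥58B.
Asset sale (to non-banks) ¥65 billion: no currency enters or leaves circulation → 0.
Currency deposit ¥79 billion: notes return to the central bank → −¥79B.
Net: 58 + 0 − 79 = -¥21 billion.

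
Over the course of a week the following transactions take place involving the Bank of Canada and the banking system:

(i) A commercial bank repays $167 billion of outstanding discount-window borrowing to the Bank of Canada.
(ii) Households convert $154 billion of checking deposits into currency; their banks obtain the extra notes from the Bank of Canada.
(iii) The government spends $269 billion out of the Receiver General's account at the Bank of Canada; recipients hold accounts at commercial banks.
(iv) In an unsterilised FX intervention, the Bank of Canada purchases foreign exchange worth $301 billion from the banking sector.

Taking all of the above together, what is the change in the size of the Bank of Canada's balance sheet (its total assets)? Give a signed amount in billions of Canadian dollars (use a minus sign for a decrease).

+$134 billion

Discount-window repayment $167 billion: a Bank of Canada asset is shed → −$167B.
Currency withdrawal $154 billion: only the composition of liabilities changes → 0.
Government spending $269 billion: only the composition of liabilities changes → 0.
FX purchase $301 billion: a Bank of Canada asset is acquired → +$301B.
Net: −167 + 0 + 0 + 301 = +$134 billion.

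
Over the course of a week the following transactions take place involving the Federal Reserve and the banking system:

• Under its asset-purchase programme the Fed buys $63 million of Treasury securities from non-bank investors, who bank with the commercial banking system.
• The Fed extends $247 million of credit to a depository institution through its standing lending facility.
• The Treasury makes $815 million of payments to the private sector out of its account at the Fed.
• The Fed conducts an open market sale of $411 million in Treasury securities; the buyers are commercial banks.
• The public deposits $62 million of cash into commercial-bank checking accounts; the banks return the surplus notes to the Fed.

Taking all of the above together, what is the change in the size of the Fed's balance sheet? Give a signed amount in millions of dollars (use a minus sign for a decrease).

Asset purchase (from non-banks) $63 million: a Fed asset is acquired → +$63M.
Discount-window loan $247 million: a Fed asset is acquired → +$247M.
Government spending $815 million: only the composition of liabilities changes → 0.
OMO sale (to banks) $411 million: a Fed asset is shed → −$411M.
Currency deposit $62 million: only the composition of liabilities changes → 0.
Net: 63 + 247 + 0 − 411 + 0 = -$101 million.

-$101 million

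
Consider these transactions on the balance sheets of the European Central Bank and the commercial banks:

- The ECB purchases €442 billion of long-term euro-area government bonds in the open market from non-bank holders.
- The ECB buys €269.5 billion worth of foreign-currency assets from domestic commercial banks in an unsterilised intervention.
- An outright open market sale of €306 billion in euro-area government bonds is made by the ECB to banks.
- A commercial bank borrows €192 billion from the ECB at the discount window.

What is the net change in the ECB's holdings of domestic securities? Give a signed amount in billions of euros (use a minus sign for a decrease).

+€136 billion

Asset purchase (from non-banks) €442 billion: securities added to the ECB's portfolio → +€442B.
FX purchase €269.5 billion: the ECB's securities portfolio is untouched → 0.
OMO sale (to banks) €306 billion: securities removed from the ECB's portfolio → −€306B.
Discount-window loan €192 billion: the ECB's securities portfolio is untouched → 0.
Net: 442 + 0 − 306 + 0 = +€136 billion.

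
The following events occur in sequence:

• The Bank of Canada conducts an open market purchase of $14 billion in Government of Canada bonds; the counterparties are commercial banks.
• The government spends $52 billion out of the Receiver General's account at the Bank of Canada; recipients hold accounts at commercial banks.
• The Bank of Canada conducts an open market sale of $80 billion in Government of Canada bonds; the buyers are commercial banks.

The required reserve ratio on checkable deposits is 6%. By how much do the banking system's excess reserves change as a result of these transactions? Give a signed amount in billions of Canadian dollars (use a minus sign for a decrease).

OMO purchase (from banks) $14 billion: reserves +$14B, deposits 0.
Government spending $52 billion: reserves +$52B, deposits +$52B.
OMO sale (to banks) $80 billion: reserves −$80B, deposits 0.
Totals: Δreserves = −$14B, Δdeposits = +$52B.
Δrequired reserves = 6% × +$52B = +$3.12B.
Δexcess reserves = Δreserves − Δrequired = −$14B − (+$3.12B) = -$17.12 billion.

-$17.12 billion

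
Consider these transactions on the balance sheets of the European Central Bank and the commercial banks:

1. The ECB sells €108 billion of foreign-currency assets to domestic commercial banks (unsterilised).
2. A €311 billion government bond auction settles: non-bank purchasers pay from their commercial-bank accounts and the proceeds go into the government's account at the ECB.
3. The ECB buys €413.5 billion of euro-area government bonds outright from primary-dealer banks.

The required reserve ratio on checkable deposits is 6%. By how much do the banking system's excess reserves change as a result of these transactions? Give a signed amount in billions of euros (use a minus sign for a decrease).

+€13.16 billion

FX sale €108 billion: reserves −€108B, deposits 0.
Government account inflow €311 billion: reserves −€311B, deposits −€311B.
OMO purchase (from banks) €413.5 billion: reserves +€413.5B, deposits 0.
Totals: Δreserves = −€5.5B, Δdeposits = −€311B.
Δrequired reserves = 6% × −€311B = −€18.66B.
Δexcess reserves = Δreserves − Δrequired = −€5.5B − (−€18.66B) = +€13.16 billion.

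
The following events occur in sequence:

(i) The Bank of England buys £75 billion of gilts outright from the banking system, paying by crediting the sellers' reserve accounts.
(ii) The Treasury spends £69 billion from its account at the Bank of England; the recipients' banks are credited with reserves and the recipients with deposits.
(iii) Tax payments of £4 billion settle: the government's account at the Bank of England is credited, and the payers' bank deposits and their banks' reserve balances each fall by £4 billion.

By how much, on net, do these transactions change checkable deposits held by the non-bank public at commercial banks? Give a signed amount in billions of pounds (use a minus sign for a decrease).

Bank of England balance sheet:
  Assets:      Securities +£75B
  Liabilities: Bank reserves +£140B, Government deposits −£65B
Commercial banking system:
  Assets:      Reserves at CB +£140B, Securities −£75B
  Liabilities: Checkable deposits +£65B
So the change in checkable deposits held by the non-bank public at commercial banks is +£65 billion.

+£65 billion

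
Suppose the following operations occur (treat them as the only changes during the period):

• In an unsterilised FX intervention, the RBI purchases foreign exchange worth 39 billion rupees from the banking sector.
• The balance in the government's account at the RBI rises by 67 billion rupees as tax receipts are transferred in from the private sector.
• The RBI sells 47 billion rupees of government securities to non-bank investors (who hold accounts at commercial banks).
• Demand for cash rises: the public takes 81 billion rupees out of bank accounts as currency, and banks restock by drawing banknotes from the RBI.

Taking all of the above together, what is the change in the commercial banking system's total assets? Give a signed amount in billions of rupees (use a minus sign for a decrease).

-195 billion

RBI balance sheet:
  Assets:      Securities −47B, Foreign assets +39B
  Liabilities: Bank reserves −156B, Currency in circulation +81B, Government deposits +67B
Commercial banking system:
  Assets:      Reserves at CB −156B, Foreign assets −39B
  Liabilities: Checkable deposits −195B
Change in total bank assets = -195 billion.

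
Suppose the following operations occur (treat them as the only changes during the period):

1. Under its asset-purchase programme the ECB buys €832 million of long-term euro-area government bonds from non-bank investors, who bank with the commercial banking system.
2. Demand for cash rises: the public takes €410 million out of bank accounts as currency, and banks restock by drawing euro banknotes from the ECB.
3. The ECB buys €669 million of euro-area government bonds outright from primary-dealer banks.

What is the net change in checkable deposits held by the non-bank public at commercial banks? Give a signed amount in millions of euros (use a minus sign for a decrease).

ECB balance sheet:
  Assets:      Securities +€1501M
  Liabilities: Bank reserves +€1091M, Currency in circulation +€410M
Commercial banking system:
  Assets:      Reserves at CB +€1091M, Securities −€669M
  Liabilities: Checkable deposits +€422M
So the change in checkable deposits held by the non-bank public at commercial banks is +€422 million.

+€422 million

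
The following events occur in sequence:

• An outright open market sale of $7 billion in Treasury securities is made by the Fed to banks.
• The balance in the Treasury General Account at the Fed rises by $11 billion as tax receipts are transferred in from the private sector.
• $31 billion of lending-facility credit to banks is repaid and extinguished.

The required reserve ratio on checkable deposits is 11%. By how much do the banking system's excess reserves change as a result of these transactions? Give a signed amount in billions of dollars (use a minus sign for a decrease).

OMO sale (to banks) $7 billion: reserves −$7B, deposits 0.
Government account inflow $11 billion: reserves −$11B, deposits −$11B.
Discount-window repayment $31 billion: reserves −$31B, deposits 0.
Totals: Δreserves = −$49B, Δdeposits = −$11B.
Δrequired reserves = 11% × −$11B = −$1.21B.
Δexcess reserves = Δreserves − Δrequired = −$49B − (−$1.21B) = -$47.79 billion.

-$47.79 billion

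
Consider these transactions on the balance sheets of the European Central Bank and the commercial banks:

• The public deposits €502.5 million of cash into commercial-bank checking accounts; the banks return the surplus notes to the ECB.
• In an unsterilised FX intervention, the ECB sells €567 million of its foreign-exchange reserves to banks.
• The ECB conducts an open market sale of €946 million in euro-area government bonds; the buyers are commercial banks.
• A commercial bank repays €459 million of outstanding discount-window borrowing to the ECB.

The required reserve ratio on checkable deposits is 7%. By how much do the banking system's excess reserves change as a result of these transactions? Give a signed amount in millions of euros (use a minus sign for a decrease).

Currency deposit €502.5 million: reserves +€502.5M, deposits +€502.5M.
FX sale €567 million: reserves −€567M, deposits 0.
OMO sale (to banks) €946 million: reserves −€946M, deposits 0.
Discount-window repayment €459 million: reserves −€459M, deposits 0.
Totals: Δreserves = −€1469.5M, Δdeposits = +€502.5M.
Δrequired reserves = 7% × +€502.5M = +€35.175M.
Δexcess reserves = Δreserves − Δrequired = −€1469.5M − (+€35.175M) = -€1504.675 million.

-€1504.675 million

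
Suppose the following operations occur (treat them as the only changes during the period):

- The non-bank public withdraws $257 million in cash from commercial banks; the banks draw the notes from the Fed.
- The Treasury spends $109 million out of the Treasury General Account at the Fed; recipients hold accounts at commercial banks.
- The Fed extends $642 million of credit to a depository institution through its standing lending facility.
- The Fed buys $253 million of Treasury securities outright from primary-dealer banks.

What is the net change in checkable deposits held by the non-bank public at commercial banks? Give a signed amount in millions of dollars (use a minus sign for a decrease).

-$148 million

Currency withdrawal $257 million: non-bank counterparties' bank balances fall → −$257M.
Government spending $109 million: non-bank counterparties' bank balances rise → +$109M.
Discount-window loan $642 million: the counterparty is a bank, so public deposits are unchanged → 0.
OMO purchase (from banks) $253 million: the counterparty is a bank, so public deposits are unchanged → 0.
Net: −257 + 109 + 0 + 0 = -$148 million.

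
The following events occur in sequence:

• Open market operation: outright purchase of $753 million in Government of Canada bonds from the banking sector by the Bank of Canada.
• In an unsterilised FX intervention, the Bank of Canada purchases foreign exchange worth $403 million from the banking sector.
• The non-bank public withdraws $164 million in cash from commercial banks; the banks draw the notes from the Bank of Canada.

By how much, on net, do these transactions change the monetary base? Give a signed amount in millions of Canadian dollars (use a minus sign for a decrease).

+$1156 million

OMO purchase (from banks) $753 million: Bank of Canada balance sheet expands → +$753M.
FX purchase $403 million: Bank of Canada balance sheet expands → +$403M.
Currency withdrawal $164 million: just a shift between currency and reserves — both are base money → 0.
Net: 753 + 403 + 0 = +$1156 million.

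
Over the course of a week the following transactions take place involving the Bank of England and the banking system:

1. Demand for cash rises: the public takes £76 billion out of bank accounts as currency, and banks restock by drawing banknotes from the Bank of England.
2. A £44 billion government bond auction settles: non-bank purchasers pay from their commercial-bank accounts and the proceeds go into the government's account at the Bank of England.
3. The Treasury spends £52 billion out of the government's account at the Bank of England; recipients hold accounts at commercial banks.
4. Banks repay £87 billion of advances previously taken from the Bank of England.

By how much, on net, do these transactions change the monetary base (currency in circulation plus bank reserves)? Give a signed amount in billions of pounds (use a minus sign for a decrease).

-£79 billion

Bank of England balance sheet:
  Assets:      Loans to banks −£87B
  Liabilities: Bank reserves −£155B, Currency in circulation +£76B, Government deposits −£8B
Monetary base = currency + reserves: +£76B + (−£155B) = -£79 billion.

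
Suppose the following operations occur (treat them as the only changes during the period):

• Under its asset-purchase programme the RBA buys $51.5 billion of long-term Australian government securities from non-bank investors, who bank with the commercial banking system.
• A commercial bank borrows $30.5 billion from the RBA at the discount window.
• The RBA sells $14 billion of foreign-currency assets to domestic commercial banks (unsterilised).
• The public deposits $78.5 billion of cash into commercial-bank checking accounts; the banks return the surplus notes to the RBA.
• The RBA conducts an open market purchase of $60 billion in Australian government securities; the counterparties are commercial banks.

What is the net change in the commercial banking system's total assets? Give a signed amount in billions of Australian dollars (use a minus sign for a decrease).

+$160.5 billion

RBA balance sheet:
  Assets:      Securities +$111.5B, Loans to banks +$30.5B, Foreign assets −$14B
  Liabilities: Bank reserves +$206.5B, Currency in circulation −$78.5B
Commercial banking system:
  Assets:      Reserves at CB +$206.5B, Securities −$60B, Foreign assets +$14B
  Liabilities: Checkable deposits +$130B, Borrowings from CB +$30.5B
Change in total bank assets = +$160.5 billion.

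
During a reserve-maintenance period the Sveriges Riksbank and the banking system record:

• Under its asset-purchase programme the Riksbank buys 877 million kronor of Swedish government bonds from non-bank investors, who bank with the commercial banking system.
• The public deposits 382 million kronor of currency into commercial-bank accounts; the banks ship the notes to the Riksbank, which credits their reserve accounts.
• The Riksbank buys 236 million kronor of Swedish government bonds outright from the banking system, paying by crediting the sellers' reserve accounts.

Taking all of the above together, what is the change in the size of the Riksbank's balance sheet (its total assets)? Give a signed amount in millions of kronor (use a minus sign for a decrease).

Riksbank balance sheet:
  Assets:      Securities +1113M
  Liabilities: Bank reserves +1495M, Currency in circulation −382M
Commercial banking system:
  Assets:      Reserves at CB +1495M, Securities −236M
  Liabilities: Checkable deposits +1259M
Change in total Riksbank assets = +1113 million.

+1113 million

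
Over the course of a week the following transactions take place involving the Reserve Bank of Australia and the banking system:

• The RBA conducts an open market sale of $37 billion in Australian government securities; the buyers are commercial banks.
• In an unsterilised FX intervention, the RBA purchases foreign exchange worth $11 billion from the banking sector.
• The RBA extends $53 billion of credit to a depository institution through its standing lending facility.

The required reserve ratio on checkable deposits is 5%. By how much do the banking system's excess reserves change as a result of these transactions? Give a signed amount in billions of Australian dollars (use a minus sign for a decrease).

+$27 billion

OMO sale (to banks) $37 billion: reserves −$37B, deposits 0.
FX purchase $11 billion: reserves +$11B, deposits 0.
Discount-window loan $53 billion: reserves +$53B, deposits 0.
Totals: Δreserves = +$27B, Δdeposits = 0.
Δrequired reserves = 5% × 0 = 0.
Δexcess reserves = Δreserves − Δrequired = +$27B − (0) = +$27 billion.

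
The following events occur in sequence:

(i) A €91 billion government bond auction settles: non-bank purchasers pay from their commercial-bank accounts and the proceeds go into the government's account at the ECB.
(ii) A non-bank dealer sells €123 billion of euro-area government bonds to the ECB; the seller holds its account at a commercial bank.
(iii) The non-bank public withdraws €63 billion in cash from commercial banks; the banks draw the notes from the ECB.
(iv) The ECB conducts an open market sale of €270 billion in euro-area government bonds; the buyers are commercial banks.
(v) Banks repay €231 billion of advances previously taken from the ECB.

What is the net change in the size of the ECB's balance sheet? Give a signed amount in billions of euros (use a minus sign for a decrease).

ECB balance sheet:
  Assets:      Securities −€147B, Loans to banks −€231B
  Liabilities: Bank reserves −€532B, Currency in circulation +€63B, Government deposits +€91B
Commercial banking system:
  Assets:      Reserves at CB −€532B, Securities +€270B
  Liabilities: Checkable deposits −€31B, Borrowings from CB −€231B
Change in total ECB assets = -€378 billion.

-€378 billion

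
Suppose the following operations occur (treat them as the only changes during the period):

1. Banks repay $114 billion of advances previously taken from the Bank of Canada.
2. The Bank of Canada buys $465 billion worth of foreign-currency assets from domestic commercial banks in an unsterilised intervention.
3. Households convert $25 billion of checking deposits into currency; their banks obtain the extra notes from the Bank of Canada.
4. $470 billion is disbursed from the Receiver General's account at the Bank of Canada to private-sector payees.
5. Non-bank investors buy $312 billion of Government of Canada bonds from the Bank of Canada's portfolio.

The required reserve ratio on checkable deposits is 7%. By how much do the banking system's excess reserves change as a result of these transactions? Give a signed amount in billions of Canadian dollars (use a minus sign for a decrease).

+$474.69 billion

Discount-window repayment $114 billion: reserves −$114B, deposits 0.
FX purchase $465 billion: reserves +$465B, deposits 0.
Currency withdrawal $25 billion: reserves −$25B, deposits −$25B.
Government spending $470 billion: reserves +$470B, deposits +$470B.
Asset sale (to non-banks) $312 billion: reserves −$312B, deposits −$312B.
Totals: Δreserves = +$484B, Δdeposits = +$133B.
Δrequired reserves = 7% × +$133B = +$9.31B.
Δexcess reserves = Δreserves − Δrequired = +$484B − (+$9.31B) = +$474.69 billion.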